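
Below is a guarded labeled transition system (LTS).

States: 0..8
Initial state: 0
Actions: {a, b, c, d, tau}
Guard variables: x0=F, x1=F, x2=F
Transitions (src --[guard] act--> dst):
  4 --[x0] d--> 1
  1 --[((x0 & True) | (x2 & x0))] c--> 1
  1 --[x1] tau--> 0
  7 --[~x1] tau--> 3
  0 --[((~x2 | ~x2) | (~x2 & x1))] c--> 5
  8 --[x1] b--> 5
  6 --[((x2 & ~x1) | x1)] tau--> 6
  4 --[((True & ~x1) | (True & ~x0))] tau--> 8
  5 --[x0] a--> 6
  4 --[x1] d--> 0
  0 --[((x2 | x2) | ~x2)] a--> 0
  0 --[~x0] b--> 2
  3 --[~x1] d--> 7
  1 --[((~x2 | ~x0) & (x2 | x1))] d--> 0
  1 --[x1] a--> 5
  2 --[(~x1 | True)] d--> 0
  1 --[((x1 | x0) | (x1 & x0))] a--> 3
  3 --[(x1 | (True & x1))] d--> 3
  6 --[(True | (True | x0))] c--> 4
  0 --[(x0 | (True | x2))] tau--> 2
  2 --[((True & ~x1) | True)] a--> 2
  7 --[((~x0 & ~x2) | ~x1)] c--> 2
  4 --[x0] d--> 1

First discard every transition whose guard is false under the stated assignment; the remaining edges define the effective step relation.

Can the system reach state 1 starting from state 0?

Answer: UNREACHABLE

Working:
11 transition(s) survive guard evaluation.
depth 0: {0}
depth 1: {2,5}  cumulative {0,2,5}
Reachable = {0,2,5}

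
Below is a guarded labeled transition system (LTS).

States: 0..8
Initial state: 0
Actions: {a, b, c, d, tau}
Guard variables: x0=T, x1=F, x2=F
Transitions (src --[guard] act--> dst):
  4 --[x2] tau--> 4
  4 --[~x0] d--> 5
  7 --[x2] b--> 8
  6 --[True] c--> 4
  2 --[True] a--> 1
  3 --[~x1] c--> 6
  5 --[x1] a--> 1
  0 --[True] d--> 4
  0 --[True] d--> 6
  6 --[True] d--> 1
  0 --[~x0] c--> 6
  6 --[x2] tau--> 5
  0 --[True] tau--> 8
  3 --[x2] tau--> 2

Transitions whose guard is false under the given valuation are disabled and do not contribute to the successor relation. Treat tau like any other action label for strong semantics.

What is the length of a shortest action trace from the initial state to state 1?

Answer: 2

Analysis:
BFS to 1:
  Layer 0: {0}
  Layer 1: {4,6,8}
  Layer 2: {1}
depth(1)=2, e.g. d·d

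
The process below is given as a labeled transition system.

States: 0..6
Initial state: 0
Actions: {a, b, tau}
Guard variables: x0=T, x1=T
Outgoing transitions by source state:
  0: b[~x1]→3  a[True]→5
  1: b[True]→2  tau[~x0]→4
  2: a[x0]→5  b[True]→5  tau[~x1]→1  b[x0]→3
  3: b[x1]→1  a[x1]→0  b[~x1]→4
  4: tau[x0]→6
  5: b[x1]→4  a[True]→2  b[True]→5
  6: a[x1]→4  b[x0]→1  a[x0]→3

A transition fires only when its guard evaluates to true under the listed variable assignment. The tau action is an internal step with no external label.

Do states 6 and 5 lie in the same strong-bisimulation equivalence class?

Answer: NOT BISIMILAR

Analysis:
Refine partition for ~:
  P[0] = {{0,1,2,3,4,5,6}}
  P[1] = {{0},{1},{2,3,5,6},{4}}
  P[2] = {{0},{1},{2},{3},{4},{5},{6}}
stable after 3 split(s): 7 block(s)
class of 6: {6}; class of 5: {5}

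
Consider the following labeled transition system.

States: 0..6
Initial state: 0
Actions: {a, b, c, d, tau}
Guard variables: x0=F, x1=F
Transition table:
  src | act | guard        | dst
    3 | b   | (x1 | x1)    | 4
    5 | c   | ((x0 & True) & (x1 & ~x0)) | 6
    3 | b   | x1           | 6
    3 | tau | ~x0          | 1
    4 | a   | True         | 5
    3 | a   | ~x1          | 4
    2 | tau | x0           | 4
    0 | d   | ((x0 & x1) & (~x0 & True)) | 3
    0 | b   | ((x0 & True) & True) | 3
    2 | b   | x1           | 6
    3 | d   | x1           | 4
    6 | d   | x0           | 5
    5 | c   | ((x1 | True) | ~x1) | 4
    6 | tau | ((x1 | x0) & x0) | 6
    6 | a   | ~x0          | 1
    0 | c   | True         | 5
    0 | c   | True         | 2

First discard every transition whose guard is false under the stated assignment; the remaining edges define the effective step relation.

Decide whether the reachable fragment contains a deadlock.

Answer: DEADLOCK at state 2

Trace:
Reach set: {0,2,4,5}
  0: c→2  c→5  [2 out]
  2: ∅  [no exit]
  4: a→5  [1 out]
  5: c→4  [1 out]
Path to 2: c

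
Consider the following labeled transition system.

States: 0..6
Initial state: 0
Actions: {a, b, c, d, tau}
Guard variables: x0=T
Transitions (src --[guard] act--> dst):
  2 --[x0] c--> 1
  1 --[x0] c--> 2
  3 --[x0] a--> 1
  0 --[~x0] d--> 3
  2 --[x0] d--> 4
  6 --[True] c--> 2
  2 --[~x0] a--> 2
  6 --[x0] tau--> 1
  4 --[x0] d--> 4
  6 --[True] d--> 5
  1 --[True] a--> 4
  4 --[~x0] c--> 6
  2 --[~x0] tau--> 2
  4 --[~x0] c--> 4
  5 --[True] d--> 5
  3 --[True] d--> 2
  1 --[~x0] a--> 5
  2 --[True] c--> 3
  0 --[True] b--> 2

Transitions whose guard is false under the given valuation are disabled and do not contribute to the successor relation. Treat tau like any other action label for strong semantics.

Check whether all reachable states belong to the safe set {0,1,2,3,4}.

Inv-set: {0,1,2,3,4}
Reach set: {0,1,2,3,4}
  0: ✓
  1: ✓
  2: ✓
  3: ✓
  4: ✓

Answer: INVARIANT HOLDS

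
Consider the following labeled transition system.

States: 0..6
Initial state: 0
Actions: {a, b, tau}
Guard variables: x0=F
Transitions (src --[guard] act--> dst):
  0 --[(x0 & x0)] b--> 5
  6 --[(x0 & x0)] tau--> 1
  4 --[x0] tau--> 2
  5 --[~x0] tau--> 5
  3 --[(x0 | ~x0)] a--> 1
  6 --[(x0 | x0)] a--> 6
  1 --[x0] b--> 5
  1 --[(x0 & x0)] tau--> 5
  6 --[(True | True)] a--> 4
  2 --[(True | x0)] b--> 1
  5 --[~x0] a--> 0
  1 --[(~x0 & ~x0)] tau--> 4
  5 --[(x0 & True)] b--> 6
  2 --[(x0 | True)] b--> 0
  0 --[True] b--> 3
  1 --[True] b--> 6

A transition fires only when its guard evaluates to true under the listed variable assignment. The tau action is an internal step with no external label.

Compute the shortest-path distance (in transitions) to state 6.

Answer: 3

Analysis:
Layered search for 6:
  depth 0: {0}
  depth 1: {3}
  depth 2: {1}
  depth 3: {4,6}
depth(6)=3, e.g. b·a·b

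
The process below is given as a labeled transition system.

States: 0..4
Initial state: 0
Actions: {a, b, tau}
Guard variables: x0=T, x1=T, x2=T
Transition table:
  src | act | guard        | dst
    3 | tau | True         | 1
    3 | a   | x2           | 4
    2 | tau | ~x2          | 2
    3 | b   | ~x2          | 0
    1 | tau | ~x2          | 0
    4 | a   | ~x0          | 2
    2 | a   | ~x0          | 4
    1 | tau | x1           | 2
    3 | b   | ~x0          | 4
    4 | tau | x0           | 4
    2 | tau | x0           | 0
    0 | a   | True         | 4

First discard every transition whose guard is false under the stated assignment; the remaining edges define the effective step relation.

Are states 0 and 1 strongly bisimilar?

Answer: NOT BISIMILAR

Working:
Compute ~ classes (split until stable):
  π0 = {{0,1,2,3,4}}
  π1 = {{0},{1,2,4},{3}}
  π2 = {{0},{1,4},{2},{3}}
  π3 = {{0},{1},{2},{3},{4}}
stable after 4 split(s): 5 block(s)
[0]={0}  [1]={1}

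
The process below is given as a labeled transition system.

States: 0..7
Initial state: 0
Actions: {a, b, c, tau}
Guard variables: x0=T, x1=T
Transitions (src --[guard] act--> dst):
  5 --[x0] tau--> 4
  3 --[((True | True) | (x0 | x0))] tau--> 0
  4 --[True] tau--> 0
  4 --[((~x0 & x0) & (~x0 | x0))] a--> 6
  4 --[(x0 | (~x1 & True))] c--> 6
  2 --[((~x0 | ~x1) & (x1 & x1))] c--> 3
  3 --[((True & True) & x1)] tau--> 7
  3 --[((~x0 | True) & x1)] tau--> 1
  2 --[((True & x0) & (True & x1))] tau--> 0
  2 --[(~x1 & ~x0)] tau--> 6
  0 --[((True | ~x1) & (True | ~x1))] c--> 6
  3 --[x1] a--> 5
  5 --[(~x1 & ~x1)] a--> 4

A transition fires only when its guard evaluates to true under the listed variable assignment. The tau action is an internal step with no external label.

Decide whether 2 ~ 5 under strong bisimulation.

Bisimulation quotient by refinement:
  round 0: {{0,1,2,3,4,5,6,7}}
  round 1: {{0},{1,6,7},{2,5},{3},{4}}
  round 2: {{0},{1,6,7},{2},{3},{4},{5}}
6 equivalence class(es) (converged in 3)
class of 2: {2}; class of 5: {5}

Answer: NOT BISIMILAR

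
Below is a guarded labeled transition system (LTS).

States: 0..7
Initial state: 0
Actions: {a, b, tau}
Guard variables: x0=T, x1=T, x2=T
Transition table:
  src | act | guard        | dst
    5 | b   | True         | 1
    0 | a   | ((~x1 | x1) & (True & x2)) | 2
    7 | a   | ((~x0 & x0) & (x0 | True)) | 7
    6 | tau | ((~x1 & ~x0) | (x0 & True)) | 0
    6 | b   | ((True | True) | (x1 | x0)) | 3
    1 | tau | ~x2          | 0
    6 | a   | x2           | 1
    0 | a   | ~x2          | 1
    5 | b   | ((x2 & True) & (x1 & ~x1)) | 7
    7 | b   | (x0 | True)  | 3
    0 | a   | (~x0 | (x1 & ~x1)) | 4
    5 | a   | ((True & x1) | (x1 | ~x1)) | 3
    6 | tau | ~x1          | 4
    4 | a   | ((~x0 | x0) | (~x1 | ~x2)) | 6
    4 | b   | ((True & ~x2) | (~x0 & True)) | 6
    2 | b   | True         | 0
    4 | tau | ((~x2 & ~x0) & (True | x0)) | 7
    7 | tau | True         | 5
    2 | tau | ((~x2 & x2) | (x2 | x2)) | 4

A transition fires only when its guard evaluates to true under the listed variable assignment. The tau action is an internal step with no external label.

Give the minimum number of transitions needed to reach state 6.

BFS to 6:
  Layer 0: {0}
  Layer 1: {2}
  Layer 2: {4}
  Layer 3: {6}
6 enters at depth 3; path a·tau·a

Answer: 3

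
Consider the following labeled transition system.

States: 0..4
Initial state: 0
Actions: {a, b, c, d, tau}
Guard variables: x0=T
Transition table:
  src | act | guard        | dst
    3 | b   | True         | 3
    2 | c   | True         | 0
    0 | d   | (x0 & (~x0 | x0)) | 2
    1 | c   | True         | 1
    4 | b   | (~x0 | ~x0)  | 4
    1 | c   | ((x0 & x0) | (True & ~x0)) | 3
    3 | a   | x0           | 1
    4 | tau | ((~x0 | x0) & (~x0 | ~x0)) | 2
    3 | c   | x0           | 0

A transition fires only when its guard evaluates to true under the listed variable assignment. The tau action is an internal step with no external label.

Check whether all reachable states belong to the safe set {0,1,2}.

Allowed set {0,1,2}
Reachable = {0,2}
  0: ok
  2: ok

Answer: INVARIANT HOLDS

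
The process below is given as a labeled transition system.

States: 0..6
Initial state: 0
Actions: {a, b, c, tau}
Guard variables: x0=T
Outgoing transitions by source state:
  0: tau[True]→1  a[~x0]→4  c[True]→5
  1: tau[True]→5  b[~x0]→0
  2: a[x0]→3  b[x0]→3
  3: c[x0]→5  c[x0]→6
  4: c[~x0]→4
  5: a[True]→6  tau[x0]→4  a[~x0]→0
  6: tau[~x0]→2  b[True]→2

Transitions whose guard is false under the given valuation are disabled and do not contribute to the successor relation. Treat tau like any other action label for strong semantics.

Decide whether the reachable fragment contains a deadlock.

Answer: DEADLOCK at state 4

Working:
Reach set: {0,1,2,3,4,5,6}
  0: c→5  tau→1  [2 exit(s)]
  1: tau→5  [1 exit(s)]
  2: a→3  b→3  [2 exit(s)]
  3: c→5  c→6  [2 exit(s)]
  4: ∅  [STUCK]
  5: a→6  tau→4  [2 exit(s)]
  6: b→2  [1 exit(s)]
Path to 4: c·tau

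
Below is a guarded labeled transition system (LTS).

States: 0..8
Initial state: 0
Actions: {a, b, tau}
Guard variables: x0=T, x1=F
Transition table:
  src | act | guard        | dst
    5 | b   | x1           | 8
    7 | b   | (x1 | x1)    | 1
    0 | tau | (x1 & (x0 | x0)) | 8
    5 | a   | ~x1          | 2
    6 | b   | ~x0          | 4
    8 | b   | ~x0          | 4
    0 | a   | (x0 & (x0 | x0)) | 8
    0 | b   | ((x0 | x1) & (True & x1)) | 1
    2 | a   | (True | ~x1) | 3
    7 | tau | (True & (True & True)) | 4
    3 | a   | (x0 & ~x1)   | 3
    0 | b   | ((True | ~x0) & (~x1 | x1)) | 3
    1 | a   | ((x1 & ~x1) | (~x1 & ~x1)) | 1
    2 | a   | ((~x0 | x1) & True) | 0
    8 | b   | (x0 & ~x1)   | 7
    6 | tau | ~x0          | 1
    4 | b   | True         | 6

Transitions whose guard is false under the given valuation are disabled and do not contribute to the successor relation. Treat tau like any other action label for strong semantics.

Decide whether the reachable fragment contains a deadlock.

Reachable = {0,3,4,6,7,8}
  0: a→8  b→3  [deg 2]
  3: a→3  [deg 1]
  4: b→6  [deg 1]
  6: ∅  [deadlock]
  7: tau→4  [deg 1]
  8: b→7  [deg 1]
trace reaching 6: a·b·tau·b

Answer: DEADLOCK at state 6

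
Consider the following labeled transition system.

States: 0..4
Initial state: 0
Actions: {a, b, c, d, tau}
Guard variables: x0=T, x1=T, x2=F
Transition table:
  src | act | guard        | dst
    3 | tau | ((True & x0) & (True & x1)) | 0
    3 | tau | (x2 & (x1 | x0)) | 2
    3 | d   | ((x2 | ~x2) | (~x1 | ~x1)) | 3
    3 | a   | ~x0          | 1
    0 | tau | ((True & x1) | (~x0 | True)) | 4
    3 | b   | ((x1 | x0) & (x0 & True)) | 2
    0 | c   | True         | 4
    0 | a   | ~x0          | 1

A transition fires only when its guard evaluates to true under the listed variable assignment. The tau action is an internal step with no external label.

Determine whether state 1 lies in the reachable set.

Guard filter leaves 5 enabled edge(s).
L0 = {0}
L1 = {4}  cumulative {0,4}
Reach set: {0,4}

Answer: UNREACHABLE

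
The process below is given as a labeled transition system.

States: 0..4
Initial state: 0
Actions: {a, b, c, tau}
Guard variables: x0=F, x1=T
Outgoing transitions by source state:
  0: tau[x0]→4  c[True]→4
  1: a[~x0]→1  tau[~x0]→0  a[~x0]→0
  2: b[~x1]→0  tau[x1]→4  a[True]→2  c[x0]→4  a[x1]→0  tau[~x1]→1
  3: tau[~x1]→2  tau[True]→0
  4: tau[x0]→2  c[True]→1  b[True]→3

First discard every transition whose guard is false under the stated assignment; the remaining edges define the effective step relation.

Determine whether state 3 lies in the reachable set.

10 transition(s) survive guard evaluation.
L0 = {0}
L1 = {4}  now seen {0,4}
L2 = {1,3}  now seen {0,1,3,4}
Reachable = {0,1,3,4}
Path to 3: c·b

Answer: REACHABLE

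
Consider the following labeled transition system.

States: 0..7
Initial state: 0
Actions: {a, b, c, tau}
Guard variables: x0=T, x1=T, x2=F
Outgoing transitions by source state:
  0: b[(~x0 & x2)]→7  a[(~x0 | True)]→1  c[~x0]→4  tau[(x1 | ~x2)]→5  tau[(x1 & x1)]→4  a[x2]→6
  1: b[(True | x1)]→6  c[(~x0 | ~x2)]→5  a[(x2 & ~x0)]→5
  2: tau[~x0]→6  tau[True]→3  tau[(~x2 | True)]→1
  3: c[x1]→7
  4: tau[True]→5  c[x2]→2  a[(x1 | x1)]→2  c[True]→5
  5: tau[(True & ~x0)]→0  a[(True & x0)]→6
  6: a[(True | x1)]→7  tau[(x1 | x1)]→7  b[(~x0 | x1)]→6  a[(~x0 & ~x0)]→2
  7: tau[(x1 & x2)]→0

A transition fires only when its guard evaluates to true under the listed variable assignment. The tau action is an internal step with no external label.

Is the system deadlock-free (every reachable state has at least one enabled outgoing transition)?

Answer: DEADLOCK at state 7

Trace:
Reach set: {0,1,2,3,4,5,6,7}
  0: a→1  tau→4  tau→5  [3 out]
  1: b→6  c→5  [2 out]
  2: tau→1  tau→3  [2 out]
  3: c→7  [1 out]
  4: a→2  c→5  tau→5  [3 out]
  5: a→6  [1 out]
  6: a→7  b→6  tau→7  [3 out]
  7: ∅  [no exit]
witness 7: a·b·a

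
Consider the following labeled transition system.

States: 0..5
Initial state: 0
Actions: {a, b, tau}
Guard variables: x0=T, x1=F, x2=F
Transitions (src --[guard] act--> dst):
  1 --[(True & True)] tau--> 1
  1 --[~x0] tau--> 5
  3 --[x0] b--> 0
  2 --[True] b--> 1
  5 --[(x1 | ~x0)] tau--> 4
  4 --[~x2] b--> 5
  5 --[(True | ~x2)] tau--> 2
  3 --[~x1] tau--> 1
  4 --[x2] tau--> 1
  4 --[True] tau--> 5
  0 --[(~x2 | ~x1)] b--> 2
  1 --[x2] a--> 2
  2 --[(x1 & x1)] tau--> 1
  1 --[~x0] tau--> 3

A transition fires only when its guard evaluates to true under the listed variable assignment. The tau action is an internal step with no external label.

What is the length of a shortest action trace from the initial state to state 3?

Breadth-first toward 3:
  depth 0: {0}
  depth 1: {2}
  depth 2: {1}
3 never appears.

Answer: UNREACHABLE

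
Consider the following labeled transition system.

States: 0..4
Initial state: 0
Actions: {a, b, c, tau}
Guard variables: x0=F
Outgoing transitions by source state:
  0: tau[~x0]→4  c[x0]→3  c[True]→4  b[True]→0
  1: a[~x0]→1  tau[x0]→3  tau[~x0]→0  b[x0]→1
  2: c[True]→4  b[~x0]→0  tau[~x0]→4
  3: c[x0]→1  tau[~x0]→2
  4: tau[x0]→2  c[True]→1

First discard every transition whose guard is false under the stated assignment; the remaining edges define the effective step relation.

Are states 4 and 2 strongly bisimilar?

Bisimulation quotient by refinement:
  π0 = {{0,1,2,3,4}}
  π1 = {{0,2},{1},{3},{4}}
4 equivalence class(es) (converged in 2)
[4]={4}  [2]={0,2}

Answer: NOT BISIMILAR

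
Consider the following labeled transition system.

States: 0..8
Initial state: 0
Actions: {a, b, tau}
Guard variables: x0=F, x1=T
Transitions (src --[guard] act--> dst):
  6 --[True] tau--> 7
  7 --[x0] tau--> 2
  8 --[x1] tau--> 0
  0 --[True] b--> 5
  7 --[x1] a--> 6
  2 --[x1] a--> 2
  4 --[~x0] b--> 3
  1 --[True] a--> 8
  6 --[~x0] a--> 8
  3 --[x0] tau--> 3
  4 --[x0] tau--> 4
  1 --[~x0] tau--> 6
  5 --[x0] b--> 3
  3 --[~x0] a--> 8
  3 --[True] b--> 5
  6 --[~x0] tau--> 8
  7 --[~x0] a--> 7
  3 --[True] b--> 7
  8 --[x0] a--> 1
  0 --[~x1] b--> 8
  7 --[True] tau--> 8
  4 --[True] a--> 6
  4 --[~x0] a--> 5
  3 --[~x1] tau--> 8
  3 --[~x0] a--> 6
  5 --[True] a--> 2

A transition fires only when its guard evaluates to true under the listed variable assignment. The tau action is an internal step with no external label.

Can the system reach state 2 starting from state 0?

19 transition(s) survive guard evaluation.
Layer 0: {0}
Layer 1: {5}  now seen {0,5}
Layer 2: {2}  now seen {0,2,5}
R = {0,2,5}
witness 2: b·a

Answer: REACHABLE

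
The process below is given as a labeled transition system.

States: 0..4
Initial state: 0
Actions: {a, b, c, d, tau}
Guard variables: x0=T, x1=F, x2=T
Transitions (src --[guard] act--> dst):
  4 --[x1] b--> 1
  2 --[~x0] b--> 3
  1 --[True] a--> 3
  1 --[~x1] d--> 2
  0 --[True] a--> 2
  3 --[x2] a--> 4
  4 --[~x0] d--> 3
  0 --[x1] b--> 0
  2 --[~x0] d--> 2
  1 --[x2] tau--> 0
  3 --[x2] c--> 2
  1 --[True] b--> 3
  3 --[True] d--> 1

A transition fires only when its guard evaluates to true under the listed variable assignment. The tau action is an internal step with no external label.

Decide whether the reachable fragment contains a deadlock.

Reachable = {0,2}
  0: a→2  [deg 1]
  2: ∅  [deadlock]
trace reaching 2: a

Answer: DEADLOCK at state 2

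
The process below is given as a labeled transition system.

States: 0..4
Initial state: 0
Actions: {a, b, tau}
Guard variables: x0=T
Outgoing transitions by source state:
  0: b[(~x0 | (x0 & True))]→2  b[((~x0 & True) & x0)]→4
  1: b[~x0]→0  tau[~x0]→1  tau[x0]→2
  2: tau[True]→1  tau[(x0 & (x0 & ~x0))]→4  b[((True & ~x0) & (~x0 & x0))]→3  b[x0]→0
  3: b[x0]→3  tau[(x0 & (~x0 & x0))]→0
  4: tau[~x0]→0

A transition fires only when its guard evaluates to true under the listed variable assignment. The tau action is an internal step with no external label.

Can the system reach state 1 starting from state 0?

Answer: REACHABLE

Trace:
5 transition(s) survive guard evaluation.
Layer 0: {0}
Layer 1: {2}  total {0,2}
Layer 2: {1}  total {0,1,2}
Reachable = {0,1,2}
witness 1: b·tau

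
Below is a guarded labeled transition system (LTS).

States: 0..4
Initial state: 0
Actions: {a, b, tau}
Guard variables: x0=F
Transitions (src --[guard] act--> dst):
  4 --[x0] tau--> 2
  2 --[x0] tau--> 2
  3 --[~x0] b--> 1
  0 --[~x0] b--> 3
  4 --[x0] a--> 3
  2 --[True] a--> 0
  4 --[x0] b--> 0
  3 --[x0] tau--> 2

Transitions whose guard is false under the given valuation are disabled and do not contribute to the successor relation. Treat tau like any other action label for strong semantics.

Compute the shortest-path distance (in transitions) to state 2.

BFS to 2:
  L0 = {0}
  L1 = {3}
  L2 = {1}
2 never appears.

Answer: UNREACHABLE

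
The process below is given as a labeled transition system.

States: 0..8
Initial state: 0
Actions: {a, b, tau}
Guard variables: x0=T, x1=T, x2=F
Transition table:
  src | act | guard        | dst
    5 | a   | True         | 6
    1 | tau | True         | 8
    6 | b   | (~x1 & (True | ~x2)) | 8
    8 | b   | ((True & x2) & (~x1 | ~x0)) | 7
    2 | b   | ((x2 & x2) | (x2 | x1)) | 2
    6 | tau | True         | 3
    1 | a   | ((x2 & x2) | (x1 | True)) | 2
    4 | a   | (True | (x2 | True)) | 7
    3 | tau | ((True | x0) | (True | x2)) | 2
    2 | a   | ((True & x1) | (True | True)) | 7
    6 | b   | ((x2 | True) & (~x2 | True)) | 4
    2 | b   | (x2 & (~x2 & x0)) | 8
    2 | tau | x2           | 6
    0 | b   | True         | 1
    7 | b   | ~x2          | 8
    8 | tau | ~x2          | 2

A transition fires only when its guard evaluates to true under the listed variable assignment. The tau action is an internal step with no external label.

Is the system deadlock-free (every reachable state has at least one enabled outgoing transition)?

Answer: DEADLOCK-FREE

Trace:
R = {0,1,2,7,8}
  0: b→1  [1 exit(s)]
  1: a→2  tau→8  [2 exit(s)]
  2: a→7  b→2  [2 exit(s)]
  7: b→8  [1 exit(s)]
  8: tau→2  [1 exit(s)]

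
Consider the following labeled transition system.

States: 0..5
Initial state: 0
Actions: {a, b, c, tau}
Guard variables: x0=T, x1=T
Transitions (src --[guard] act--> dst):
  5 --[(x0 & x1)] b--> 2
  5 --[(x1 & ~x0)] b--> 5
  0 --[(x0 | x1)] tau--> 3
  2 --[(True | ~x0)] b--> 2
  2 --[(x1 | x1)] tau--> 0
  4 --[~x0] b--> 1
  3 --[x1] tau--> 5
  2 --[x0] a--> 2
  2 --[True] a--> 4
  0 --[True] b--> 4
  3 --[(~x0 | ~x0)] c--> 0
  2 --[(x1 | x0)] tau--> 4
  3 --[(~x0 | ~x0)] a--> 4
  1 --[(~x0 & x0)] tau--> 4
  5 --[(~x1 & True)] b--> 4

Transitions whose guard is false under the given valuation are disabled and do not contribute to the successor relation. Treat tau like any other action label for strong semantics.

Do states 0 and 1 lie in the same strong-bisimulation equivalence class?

Bisimulation quotient by refinement:
  π0 = {{0,1,2,3,4,5}}
  π1 = {{0},{1,4},{2},{3},{5}}
Fixed point at round 2; 5 class(es).
[0]={0}  [1]={1,4}

Answer: NOT BISIMILAR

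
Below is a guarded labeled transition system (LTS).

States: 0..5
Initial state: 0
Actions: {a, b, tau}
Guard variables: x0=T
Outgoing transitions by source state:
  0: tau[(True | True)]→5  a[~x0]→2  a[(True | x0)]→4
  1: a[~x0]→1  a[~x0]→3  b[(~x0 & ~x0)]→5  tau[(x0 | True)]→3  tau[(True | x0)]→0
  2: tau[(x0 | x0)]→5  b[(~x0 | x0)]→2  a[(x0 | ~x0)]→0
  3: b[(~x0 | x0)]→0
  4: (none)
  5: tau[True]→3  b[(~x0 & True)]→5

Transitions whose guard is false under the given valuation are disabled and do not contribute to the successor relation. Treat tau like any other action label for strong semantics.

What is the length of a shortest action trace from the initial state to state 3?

Answer: 2

Analysis:
Layered search for 3:
  L0 = {0}
  L1 = {4,5}
  L2 = {3}
depth(3)=2, e.g. tau·tau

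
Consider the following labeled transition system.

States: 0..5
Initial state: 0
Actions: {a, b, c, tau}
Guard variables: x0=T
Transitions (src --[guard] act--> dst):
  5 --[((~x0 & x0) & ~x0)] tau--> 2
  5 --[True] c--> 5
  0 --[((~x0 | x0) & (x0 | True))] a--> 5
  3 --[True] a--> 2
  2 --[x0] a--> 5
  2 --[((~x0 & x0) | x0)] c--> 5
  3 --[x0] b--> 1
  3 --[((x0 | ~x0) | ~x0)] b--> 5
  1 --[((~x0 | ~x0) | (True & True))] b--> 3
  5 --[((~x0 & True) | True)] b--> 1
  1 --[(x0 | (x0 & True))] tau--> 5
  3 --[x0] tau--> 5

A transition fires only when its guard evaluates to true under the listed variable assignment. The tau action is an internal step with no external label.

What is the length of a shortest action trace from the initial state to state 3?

Answer: 3

Trace:
Breadth-first toward 3:
  Layer 0: {0}
  Layer 1: {5}
  Layer 2: {1}
  Layer 3: {3}
first hit 3 at d=3 via a·b·b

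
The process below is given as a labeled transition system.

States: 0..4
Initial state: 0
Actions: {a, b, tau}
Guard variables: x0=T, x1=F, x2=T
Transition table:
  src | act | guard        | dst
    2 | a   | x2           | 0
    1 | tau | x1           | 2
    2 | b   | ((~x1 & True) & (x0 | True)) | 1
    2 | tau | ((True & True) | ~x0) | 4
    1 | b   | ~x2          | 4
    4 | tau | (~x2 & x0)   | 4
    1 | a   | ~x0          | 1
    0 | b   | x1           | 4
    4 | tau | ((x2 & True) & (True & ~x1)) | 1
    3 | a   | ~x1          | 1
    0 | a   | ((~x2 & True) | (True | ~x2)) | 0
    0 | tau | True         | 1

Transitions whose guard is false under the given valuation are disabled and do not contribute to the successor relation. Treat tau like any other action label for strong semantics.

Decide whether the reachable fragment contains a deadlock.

Answer: DEADLOCK at state 1

Analysis:
Reach set: {0,1}
  0: a→0  tau→1  [deg 2]
  1: ∅  [STUCK]
trace reaching 1: tau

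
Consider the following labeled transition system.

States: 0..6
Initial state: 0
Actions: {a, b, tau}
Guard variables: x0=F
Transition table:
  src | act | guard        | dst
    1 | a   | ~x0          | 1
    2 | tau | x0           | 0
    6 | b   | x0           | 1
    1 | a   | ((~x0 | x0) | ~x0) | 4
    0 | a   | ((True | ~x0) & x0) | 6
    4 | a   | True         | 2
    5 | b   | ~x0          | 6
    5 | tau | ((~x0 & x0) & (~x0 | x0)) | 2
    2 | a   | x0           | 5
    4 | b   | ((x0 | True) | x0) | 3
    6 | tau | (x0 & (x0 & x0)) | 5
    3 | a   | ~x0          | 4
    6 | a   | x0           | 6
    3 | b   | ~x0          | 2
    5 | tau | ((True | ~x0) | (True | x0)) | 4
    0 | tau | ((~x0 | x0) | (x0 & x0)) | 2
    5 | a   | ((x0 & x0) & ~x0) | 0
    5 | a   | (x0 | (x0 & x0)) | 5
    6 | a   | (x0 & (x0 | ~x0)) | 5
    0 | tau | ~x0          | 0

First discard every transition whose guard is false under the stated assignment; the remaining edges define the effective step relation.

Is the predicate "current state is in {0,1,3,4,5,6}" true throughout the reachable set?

Answer: INVARIANT VIOLATED at state 2

Working:
Safe = {0,1,3,4,5,6}
Reachable = {0,2}
  0: ✓
  2: outside
counterexample path to 2: tau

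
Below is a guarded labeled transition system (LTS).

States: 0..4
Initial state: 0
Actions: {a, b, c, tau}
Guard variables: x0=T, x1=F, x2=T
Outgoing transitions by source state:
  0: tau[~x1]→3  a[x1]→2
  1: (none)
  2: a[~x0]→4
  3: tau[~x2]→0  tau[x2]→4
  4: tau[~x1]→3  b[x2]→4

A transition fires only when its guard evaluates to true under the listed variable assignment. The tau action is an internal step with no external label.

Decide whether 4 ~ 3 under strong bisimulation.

Answer: NOT BISIMILAR

Working:
Refine partition for ~:
  round 0: {{0,1,2,3,4}}
  round 1: {{0,3},{1,2},{4}}
  round 2: {{0},{1,2},{3},{4}}
4 equivalence class(es) (converged in 3)
class of 4: {4}; class of 3: {3}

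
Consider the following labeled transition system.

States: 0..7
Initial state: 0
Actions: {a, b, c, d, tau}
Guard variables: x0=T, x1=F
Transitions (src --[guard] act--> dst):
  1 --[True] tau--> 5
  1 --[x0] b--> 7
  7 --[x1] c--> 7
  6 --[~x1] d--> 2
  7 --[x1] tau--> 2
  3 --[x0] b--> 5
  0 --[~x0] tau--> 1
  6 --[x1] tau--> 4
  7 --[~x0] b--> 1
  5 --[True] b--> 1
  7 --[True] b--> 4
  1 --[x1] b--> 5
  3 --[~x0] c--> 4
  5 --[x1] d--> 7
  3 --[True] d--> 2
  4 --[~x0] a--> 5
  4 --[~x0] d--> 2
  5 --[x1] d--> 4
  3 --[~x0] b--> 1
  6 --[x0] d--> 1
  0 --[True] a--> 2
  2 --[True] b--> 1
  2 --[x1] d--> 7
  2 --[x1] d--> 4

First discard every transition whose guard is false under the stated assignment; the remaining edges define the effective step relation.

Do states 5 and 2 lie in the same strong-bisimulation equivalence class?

Refine partition for ~:
  P[0] = {{0,1,2,3,4,5,6,7}}
  P[1] = {{0},{1},{2,5,7},{3},{4},{6}}
  P[2] = {{0},{1},{2,5},{3},{4},{6},{7}}
Fixed point at round 3; 7 class(es).
class of 5: {2,5}; class of 2: {2,5}

Answer: BISIMILAR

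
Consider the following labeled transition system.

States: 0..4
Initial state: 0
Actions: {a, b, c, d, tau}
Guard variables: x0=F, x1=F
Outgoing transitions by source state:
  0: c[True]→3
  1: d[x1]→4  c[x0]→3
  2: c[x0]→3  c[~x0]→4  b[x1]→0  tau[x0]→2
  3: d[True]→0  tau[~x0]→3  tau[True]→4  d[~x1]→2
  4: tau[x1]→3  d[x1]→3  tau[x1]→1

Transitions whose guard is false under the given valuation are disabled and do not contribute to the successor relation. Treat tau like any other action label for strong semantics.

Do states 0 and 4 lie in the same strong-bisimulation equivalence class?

Answer: NOT BISIMILAR

Working:
Refine partition for ~:
  π0 = {{0,1,2,3,4}}
  π1 = {{0,2},{1,4},{3}}
  π2 = {{0},{1,4},{2},{3}}
4 equivalence class(es) (converged in 3)
0∈{0}, 4∈{1,4}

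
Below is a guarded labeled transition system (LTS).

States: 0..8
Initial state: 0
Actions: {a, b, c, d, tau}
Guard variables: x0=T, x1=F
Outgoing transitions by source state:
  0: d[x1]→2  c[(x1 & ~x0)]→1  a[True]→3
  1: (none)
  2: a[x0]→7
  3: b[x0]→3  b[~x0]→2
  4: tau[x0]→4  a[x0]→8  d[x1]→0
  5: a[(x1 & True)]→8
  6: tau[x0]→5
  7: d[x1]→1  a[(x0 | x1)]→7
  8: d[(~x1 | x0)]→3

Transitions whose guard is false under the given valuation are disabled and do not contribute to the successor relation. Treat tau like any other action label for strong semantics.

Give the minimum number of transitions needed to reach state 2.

Breadth-first toward 2:
  L0 = {0}
  L1 = {3}
2 never appears.

Answer: UNREACHABLE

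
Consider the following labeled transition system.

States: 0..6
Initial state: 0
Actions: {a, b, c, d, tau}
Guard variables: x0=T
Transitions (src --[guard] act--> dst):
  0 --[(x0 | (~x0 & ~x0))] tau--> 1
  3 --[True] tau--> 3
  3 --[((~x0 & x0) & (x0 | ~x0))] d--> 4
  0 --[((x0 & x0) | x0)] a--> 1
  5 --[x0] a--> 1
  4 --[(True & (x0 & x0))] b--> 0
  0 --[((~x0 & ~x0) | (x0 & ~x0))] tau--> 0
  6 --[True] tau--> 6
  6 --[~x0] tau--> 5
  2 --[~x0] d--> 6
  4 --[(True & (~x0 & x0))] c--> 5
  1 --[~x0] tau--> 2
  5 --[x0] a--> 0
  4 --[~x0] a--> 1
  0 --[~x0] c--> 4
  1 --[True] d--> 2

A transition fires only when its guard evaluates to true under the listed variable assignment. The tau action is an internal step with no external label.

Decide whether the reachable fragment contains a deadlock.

Answer: DEADLOCK at state 2

Analysis:
Reachable = {0,1,2}
  0: a→1  tau→1  [2 out]
  1: d→2  [1 out]
  2: ∅  [no exit]
witness 2: tau·d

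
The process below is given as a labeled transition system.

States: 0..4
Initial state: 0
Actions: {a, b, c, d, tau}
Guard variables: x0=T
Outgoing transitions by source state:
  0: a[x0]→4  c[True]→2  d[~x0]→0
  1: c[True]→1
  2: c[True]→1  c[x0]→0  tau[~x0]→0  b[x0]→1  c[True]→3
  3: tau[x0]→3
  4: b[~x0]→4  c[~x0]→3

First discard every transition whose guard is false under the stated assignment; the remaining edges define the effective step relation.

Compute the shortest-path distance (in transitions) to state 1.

Answer: 2

Analysis:
Breadth-first toward 1:
  L0 = {0}
  L1 = {2,4}
  L2 = {1,3}
1 enters at depth 2; path c·b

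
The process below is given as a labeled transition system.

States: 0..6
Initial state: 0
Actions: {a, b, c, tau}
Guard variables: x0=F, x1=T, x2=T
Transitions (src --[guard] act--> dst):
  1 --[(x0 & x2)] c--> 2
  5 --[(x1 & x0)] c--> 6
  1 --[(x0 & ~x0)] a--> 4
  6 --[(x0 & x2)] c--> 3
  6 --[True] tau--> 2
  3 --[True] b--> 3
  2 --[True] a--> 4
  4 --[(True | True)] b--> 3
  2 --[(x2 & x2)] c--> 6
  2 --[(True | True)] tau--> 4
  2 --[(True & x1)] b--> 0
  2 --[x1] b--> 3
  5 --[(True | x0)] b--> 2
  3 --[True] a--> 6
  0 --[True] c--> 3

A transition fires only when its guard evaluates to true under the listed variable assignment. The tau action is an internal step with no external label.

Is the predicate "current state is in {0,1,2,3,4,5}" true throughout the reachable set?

Answer: INVARIANT VIOLATED at state 6

Trace:
Safe = {0,1,2,3,4,5}
Reach set: {0,2,3,4,6}
  0: safe
  2: safe
  3: safe
  4: safe
  6: outside
counterexample path to 6: c·a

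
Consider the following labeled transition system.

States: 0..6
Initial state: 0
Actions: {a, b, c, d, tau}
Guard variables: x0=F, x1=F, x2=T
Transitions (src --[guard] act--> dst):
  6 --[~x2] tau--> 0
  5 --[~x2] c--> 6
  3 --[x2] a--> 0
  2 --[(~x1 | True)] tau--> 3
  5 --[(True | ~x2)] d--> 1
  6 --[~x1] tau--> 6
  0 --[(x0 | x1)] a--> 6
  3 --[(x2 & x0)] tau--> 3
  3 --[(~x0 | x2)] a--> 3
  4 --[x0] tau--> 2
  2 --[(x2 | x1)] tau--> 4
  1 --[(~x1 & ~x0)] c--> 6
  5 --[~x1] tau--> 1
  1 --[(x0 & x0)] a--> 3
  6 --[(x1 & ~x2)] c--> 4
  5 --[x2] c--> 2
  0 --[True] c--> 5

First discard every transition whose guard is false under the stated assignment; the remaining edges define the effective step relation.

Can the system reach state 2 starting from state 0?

Answer: REACHABLE

Trace:
After dropping false guards: 10 live edges.
Layer 0: {0}
Layer 1: {5}  now seen {0,5}
Layer 2: {1,2}  now seen {0,1,2,5}
Layer 3: {3,4,6}  now seen {0,1,2,3,4,5,6}
R = {0,1,2,3,4,5,6}
Path to 2: c·c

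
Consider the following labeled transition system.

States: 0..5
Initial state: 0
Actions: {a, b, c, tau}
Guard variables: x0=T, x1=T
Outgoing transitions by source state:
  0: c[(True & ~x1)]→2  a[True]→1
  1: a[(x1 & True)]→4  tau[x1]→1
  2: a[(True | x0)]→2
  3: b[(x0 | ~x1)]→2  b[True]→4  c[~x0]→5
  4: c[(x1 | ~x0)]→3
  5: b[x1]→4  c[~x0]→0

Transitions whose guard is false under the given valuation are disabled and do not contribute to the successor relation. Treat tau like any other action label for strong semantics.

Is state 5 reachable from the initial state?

Answer: UNREACHABLE

Analysis:
Guard filter leaves 8 enabled edge(s).
L0 = {0}
L1 = {1}  now seen {0,1}
L2 = {4}  now seen {0,1,4}
L3 = {3}  now seen {0,1,3,4}
L4 = {2}  now seen {0,1,2,3,4}
Reachable = {0,1,2,3,4}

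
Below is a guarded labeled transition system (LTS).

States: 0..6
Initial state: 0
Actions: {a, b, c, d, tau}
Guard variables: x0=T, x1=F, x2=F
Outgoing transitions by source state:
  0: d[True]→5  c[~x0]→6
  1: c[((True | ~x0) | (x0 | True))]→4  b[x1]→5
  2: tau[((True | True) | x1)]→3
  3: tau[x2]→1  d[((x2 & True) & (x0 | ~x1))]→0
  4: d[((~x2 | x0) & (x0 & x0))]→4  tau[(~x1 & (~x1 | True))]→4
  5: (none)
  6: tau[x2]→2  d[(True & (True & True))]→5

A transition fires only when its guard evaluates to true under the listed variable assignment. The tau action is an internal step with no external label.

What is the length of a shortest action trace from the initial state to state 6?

Breadth-first toward 6:
  L0 = {0}
  L1 = {5}
6 never appears.

Answer: UNREACHABLE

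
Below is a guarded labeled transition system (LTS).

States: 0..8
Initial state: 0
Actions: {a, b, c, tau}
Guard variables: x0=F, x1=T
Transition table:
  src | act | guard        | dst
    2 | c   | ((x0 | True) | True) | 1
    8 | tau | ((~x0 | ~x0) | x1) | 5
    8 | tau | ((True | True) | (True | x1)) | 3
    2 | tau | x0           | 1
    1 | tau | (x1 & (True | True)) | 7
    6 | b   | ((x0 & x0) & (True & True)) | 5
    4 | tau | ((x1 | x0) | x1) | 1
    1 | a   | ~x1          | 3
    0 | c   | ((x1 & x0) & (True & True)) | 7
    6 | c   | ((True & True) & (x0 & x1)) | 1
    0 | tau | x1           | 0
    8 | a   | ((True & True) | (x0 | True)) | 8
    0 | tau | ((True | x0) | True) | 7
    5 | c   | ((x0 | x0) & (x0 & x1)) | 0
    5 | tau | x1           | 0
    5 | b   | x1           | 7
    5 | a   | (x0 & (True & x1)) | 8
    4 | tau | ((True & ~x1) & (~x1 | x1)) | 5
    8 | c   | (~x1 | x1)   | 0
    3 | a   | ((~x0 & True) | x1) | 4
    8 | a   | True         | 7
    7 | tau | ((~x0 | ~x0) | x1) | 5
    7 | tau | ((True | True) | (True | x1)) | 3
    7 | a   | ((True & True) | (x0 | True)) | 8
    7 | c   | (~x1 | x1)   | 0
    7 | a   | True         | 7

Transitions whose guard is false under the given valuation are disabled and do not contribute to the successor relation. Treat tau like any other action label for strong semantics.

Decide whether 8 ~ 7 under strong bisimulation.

Refine partition for ~:
  P[0] = {{0,1,2,3,4,5,6,7,8}}
  P[1] = {{0,1,4},{2},{3},{5},{6},{7,8}}
  P[2] = {{0},{1},{2},{3},{4},{5},{6},{7,8}}
stable after 3 split(s): 8 block(s)
[8]={7,8}  [7]={7,8}

Answer: BISIMILAR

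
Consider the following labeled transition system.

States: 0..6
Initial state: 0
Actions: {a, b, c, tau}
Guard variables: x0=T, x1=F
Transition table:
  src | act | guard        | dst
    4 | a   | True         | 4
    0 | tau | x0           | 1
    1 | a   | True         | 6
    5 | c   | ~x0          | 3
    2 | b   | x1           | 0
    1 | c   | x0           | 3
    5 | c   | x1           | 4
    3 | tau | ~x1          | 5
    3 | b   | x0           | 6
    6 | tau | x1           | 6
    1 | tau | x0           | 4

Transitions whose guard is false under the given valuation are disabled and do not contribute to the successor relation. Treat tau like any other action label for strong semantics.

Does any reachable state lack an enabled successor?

Reach set: {0,1,3,4,5,6}
  0: tau→1  [deg 1]
  1: a→6  c→3  tau→4  [deg 3]
  3: b→6  tau→5  [deg 2]
  4: a→4  [deg 1]
  5: ∅  [STUCK]
  6: ∅  [STUCK]
trace reaching 5: tau·c·tau

Answer: DEADLOCK at state 5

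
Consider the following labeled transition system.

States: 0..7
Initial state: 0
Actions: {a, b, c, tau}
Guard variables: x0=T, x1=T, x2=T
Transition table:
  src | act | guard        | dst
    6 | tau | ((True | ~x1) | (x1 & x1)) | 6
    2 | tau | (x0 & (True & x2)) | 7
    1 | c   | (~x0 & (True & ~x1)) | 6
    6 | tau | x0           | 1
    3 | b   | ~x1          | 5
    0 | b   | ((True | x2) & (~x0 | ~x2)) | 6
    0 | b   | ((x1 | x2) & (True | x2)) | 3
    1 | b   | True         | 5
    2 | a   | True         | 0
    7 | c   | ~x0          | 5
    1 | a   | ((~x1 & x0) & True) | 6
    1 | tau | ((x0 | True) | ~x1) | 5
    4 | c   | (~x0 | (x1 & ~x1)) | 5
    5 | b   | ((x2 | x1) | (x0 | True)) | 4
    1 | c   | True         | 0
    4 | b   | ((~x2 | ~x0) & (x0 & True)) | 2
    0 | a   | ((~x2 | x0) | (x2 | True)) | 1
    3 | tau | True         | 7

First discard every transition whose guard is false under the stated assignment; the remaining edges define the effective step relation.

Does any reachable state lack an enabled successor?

Reach set: {0,1,3,4,5,7}
  0: a→1  b→3  [deg 2]
  1: b→5  c→0  tau→5  [deg 3]
  3: tau→7  [deg 1]
  4: ∅  [STUCK]
  5: b→4  [deg 1]
  7: ∅  [STUCK]
witness 4: a·b·b

Answer: DEADLOCK at state 4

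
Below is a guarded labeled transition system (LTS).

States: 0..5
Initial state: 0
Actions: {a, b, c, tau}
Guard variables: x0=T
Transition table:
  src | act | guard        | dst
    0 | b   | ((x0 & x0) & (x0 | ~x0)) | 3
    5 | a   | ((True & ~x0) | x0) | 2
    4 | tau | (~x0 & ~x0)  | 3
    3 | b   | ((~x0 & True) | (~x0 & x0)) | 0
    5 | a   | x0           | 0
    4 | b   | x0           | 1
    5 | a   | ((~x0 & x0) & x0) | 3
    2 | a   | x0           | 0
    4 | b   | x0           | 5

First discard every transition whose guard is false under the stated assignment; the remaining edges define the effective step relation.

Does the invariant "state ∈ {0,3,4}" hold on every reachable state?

Answer: INVARIANT HOLDS

Working:
Inv-set: {0,3,4}
Reachable = {0,3}
  0: ✓
  3: ✓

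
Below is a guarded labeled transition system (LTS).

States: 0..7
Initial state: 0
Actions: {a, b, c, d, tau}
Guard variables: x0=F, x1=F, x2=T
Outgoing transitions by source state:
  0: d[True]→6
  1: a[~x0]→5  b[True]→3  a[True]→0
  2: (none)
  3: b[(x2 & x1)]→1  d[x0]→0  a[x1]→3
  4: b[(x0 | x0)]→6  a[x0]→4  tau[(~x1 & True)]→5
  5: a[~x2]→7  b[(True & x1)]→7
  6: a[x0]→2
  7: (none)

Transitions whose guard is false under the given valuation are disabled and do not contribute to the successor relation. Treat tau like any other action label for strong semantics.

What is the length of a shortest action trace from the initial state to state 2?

Answer: UNREACHABLE

Analysis:
BFS to 2:
  Layer 0: {0}
  Layer 1: {6}
2 never appears.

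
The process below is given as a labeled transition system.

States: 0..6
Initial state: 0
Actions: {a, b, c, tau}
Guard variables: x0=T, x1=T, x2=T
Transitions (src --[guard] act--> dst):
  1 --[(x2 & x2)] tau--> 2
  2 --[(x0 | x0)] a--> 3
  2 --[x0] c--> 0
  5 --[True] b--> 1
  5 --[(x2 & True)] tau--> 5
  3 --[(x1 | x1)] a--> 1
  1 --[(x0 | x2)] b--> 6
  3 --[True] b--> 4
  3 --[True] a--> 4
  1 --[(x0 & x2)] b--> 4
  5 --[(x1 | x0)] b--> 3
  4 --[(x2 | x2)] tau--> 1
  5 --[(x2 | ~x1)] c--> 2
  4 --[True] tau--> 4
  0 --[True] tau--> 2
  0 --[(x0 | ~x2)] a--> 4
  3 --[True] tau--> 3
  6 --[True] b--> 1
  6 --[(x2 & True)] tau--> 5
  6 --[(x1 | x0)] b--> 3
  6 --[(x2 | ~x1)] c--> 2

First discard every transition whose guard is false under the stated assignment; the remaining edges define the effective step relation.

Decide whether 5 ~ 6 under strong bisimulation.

Answer: BISIMILAR

Analysis:
Refine partition for ~:
  π0 = {{0,1,2,3,4,5,6}}
  π1 = {{0},{1},{2},{3},{4},{5,6}}
6 equivalence class(es) (converged in 2)
class of 5: {5,6}; class of 6: {5,6}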